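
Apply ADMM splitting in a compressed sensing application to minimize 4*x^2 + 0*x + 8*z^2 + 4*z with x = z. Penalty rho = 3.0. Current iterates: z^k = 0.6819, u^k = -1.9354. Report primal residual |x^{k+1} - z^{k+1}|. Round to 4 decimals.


ADMM iteration with rho = 3.0, z^k = 0.6819, u^k = -1.9354
Step 1: x-update.
Minimize 4*x^2 + 0*x + (3.0/2)*(x - 0.6819 - 1.9354)^2
FOC: (2*4 + 3.0)*x = 0 + 3.0*(0.6819 + 1.9354)
x^{k+1} = 0.7138
Step 2: z-update.
Minimize 8*z^2 + 4*z + (3.0/2)*(0.7138 - z - 1.9354)^2
FOC: (2*8 + 3.0)*z = -4 + 3.0*(0.7138 - 1.9354)
z^{k+1} = -0.4034
Step 3: u-update.
u^{k+1} = -1.9354 + 0.7138 + 0.4034 = -0.8182
Step 4: Primal residual = |0.7138 + 0.4034| = 1.1172


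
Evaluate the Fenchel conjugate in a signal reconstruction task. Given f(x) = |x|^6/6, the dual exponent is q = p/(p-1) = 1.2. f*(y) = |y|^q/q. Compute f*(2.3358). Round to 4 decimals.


The conjugate exponent q satisfies 1/p + 1/q = 1.
p = 6, so q = 6/(6 - 1) = 1.2
|y|^q = 2.3358^1.2 = 2.7677
f*(2.3358) = 2.7677 / 1.2 = 2.3064


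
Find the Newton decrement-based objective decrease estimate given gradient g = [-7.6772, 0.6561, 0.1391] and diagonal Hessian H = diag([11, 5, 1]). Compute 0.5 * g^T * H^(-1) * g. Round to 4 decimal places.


Step 1: H is diagonal, so H^(-1) * g = [-0.6979, 0.1312, 0.1391].
Step 2: g^T H^(-1) g = sum_i g_i^2 / H_ii
  = (-7.6772)^2/11 + (0.6561)^2/5 + (0.1391)^2/1
  = 5.3581 + 0.0861 + 0.0193 = 5.4636
Step 3: Objective decrease = 0.5 * g^T H^(-1) g = 2.7318


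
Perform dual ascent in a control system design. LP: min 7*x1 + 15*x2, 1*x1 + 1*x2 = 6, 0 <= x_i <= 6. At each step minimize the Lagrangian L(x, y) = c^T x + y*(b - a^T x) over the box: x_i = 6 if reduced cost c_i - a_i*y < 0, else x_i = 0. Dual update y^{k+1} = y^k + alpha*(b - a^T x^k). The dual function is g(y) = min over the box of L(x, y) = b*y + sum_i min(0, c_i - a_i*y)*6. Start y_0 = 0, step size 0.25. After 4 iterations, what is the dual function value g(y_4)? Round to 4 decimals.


Dual ascent for LP: min 7*x1 + 15*x2, 1*x1 + 1*x2 = 6, 0 <= x_i <= 6
Step 1: y^k = 0.0, reduced costs: (7.0, 15.0)
  x^k = (0.0, 0.0), subgradient = b - a^T x = 6.0
  y^{k+1} = 0.0 + 0.25*6.0 = 1.5
Step 2: y^k = 1.5, reduced costs: (5.5, 13.5)
  x^k = (0.0, 0.0), subgradient = b - a^T x = 6.0
  y^{k+1} = 1.5 + 0.25*6.0 = 3.0
Step 3: y^k = 3.0, reduced costs: (4.0, 12.0)
  x^k = (0.0, 0.0), subgradient = b - a^T x = 6.0
  y^{k+1} = 3.0 + 0.25*6.0 = 4.5
Step 4: y^k = 4.5, reduced costs: (2.5, 10.5)
  x^k = (0.0, 0.0), subgradient = b - a^T x = 6.0
  y^{k+1} = 4.5 + 0.25*6.0 = 6.0
Dual objective at y_4 = 6.0: reduced costs (1.0, 9.0), box minimizer x = (0.0, 0.0)
g(y_4) = b*y + (c1 - a1*y)*x1 + (c2 - a2*y)*x2 = 6*6.0 + 1.0*0.0 + 9.0*0.0 = 36.0 + 0.0 + 0.0 = 36.0


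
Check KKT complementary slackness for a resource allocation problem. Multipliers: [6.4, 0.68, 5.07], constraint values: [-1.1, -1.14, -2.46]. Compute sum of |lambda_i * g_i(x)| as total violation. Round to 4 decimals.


KKT complementary slackness check:
lambda_1 * g_1 = 6.4 * -1.1 = -7.04
lambda_2 * g_2 = 0.68 * -1.14 = -0.7752
lambda_3 * g_3 = 5.07 * -2.46 = -12.4722
Total violation = 7.04 + 0.7752 + 12.4722 = 20.2874


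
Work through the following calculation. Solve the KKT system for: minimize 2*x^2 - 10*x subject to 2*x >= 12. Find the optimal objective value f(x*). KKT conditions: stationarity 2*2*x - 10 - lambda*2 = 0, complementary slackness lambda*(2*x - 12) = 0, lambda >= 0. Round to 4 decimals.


Step 1: Try lambda = 0 (constraint inactive).
x_unc = 10/(2*2) = 2.5
Check: 2*2.5 = 5.0 < 12 -- violated!
Step 2: Constraint must be active: 2*x = 12
x* = 12/2 = 6.0
lambda = (2*2*6.0 - 10)/2 = 7.0
Step 3: Compute optimal value.
f(x*) = 2*6.0^2 - 10*6.0 = 12.0


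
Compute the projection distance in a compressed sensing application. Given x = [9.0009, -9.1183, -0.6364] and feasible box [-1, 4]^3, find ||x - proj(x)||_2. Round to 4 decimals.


Project each component onto [-1, 4].
clip(9.0009) = 4.0, clip(-9.1183) = -1.0, clip(-0.6364) = -0.6364
Projection = [4.0, -1.0, -0.6364]
Squared diffs: [25.009, 65.9068, 0.0]
Distance = sqrt(90.9158) = 9.535


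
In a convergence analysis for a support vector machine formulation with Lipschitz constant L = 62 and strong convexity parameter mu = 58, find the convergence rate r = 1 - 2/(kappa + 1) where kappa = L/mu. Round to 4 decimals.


Step 1: Compute the condition number.
kappa = L/mu = 62/58 = 1.069
Step 2: Compute the convergence rate.
r = 1 - 2/(kappa + 1) = 1 - 2*mu/(L + mu) = (L - mu)/(L + mu) = 4/120 = 0.0333


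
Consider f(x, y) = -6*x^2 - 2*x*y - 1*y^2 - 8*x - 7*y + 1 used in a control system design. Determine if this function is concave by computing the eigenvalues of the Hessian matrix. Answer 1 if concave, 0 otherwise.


The Hessian of f(x,y) = -6*x^2 - 2*x*y - 1*y^2 - 8*x - 7*y + 1 is:
H = [[-12, -2], [-2, -2]]
Trace = -12 - 2 = -14
Determinant = -12*-2 - (-2)^2 = 20
Discriminant = (-14)^2 - 4*20 = 116.0
Eigenvalues: lambda_1 = -12.3852, lambda_2 = -1.6148
The function is concave.

1


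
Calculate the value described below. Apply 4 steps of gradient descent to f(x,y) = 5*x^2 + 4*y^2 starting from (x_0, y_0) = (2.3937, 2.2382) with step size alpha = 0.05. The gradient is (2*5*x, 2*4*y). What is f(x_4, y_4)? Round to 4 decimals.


Gradient descent on f(x,y) = 5*x^2 + 4*y^2.
Starting point: (2.3937, 2.2382), alpha = 0.05
Step 1: grad_x = 2*5*2.3937 = 23.937, grad_y = 2*4*2.2382 = 17.9056
  x_1 = 2.3937 - 0.05*23.937 = 1.1969
  y_1 = 2.2382 - 0.05*17.9056 = 1.3429
Step 2: grad_x = 2*5*1.1969 = 11.9685, grad_y = 2*4*1.3429 = 10.7434
  x_2 = 1.1969 - 0.05*11.9685 = 0.5984
  y_2 = 1.3429 - 0.05*10.7434 = 0.8058
Step 3: grad_x = 2*5*0.5984 = 5.9843, grad_y = 2*4*0.8058 = 6.446
  x_3 = 0.5984 - 0.05*5.9843 = 0.2992
  y_3 = 0.8058 - 0.05*6.446 = 0.4835
Step 4: grad_x = 2*5*0.2992 = 2.9921, grad_y = 2*4*0.4835 = 3.8676
  x_4 = 0.2992 - 0.05*2.9921 = 0.1496
  y_4 = 0.4835 - 0.05*3.8676 = 0.2901
f(0.1496, 0.2901) = 5*0.1496^2 + 4*0.2901^2 = 0.4485


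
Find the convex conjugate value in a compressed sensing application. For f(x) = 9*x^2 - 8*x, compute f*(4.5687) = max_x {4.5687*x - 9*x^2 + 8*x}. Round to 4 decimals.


f*(y) = sup_x {y*x - a*x^2 - b*x} = sup_x {(y-b)*x - a*x^2}
FOC: (y - b) - 2a*x = 0 => x* = (y - b)/(2a)
x* = (4.5687 + 8)/(2*9) = 0.6983
f*(4.5687) = (y-b)^2/(4a) = (4.5687 + 8)^2/(4*9)
= 157.9722/36 = 4.3881


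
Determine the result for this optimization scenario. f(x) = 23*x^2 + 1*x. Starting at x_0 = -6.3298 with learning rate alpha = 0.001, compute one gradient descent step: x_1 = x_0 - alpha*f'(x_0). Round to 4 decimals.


We compute the gradient at x_0 and apply the update.
f'(x) = 46*x + 1
f'(-6.3298) = 46*-6.3298 + 1 = -290.1708
x_1 = -6.3298 - 0.001*-290.1708 = -6.0396


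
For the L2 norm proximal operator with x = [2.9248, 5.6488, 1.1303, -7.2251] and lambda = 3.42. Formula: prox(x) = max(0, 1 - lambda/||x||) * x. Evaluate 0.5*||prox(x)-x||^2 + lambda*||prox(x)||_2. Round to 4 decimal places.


Step 1: Compute ||x||.
||x|| = 9.6924
Step 2: Compute scaling factor.
scale = max(0, 1 - 3.42/9.6924) = 0.6471
Step 3: prox(x) = [1.8928, 3.6556, 0.7315, -4.6757]
||prox(x)|| = 6.2724
Step 4: Proximal objective.
0.5*||prox-x||^2 = 5.8482
lambda*||prox|| = 21.4516
Total = 27.2999


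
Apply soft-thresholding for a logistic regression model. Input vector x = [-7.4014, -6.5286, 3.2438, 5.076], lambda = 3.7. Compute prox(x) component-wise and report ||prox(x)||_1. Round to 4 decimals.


Soft-thresholding with lambda = 3.7:
prox(-7.4014) = sign(-7.4014)*max(|-7.4014| - 3.7, 0) = -3.7014
prox(-6.5286) = sign(-6.5286)*max(|-6.5286| - 3.7, 0) = -2.8286
prox(3.2438) = sign(3.2438)*max(|3.2438| - 3.7, 0) = 0.0
prox(5.076) = sign(5.076)*max(|5.076| - 3.7, 0) = 1.376
prox(x) = [-3.7014, -2.8286, 0.0, 1.376]
||prox(x)||_1 = 3.7014 + 2.8286 + 0.0 + 1.376 = 7.906


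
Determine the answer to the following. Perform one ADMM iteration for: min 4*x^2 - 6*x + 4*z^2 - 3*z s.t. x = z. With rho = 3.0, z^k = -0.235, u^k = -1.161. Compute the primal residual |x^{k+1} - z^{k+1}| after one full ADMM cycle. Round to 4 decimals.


ADMM iteration with rho = 3.0, z^k = -0.235, u^k = -1.161
Step 1: x-update.
Minimize 4*x^2 - 6*x + (3.0/2)*(x + 0.235 - 1.161)^2
FOC: (2*4 + 3.0)*x = 6 + 3.0*(-0.235 + 1.161)
x^{k+1} = 0.798
Step 2: z-update.
Minimize 4*z^2 - 3*z + (3.0/2)*(0.798 - z - 1.161)^2
FOC: (2*4 + 3.0)*z = 3 + 3.0*(0.798 - 1.161)
z^{k+1} = 0.1737
Step 3: u-update.
u^{k+1} = -1.161 + 0.798 - 0.1737 = -0.5367
Step 4: Primal residual = |0.798 - 0.1737| = 0.6243


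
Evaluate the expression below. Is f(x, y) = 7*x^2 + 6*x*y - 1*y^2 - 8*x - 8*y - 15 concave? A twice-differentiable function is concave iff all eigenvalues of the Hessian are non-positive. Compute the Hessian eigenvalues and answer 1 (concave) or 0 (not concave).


The Hessian of f(x,y) = 7*x^2 + 6*x*y - 1*y^2 - 8*x - 8*y - 15 is:
H = [[14, 6], [6, -2]]
Trace = 14 - 2 = 12
Determinant = 14*-2 - (6)^2 = -64
Discriminant = (12)^2 - 4*-64 = 400.0
Eigenvalues: lambda_1 = -4.0, lambda_2 = 16.0
The function is not concave.

0


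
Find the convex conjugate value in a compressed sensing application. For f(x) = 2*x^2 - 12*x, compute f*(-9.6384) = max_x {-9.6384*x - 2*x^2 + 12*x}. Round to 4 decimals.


f*(y) = sup_x {y*x - a*x^2 - b*x} = sup_x {(y-b)*x - a*x^2}
FOC: (y - b) - 2a*x = 0 => x* = (y - b)/(2a)
x* = (-9.6384 + 12)/(2*2) = 0.5904
f*(-9.6384) = (y-b)^2/(4a) = (-9.6384 + 12)^2/(4*2)
= 5.5772/8 = 0.6971


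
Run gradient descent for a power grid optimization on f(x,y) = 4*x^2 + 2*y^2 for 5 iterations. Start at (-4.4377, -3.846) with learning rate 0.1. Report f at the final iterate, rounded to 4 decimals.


Gradient descent on f(x,y) = 4*x^2 + 2*y^2.
Starting point: (-4.4377, -3.846), alpha = 0.1
Step 1: grad_x = 2*4*-4.4377 = -35.5016, grad_y = 2*2*-3.846 = -15.384
  x_1 = -4.4377 - 0.1*-35.5016 = -0.8875
  y_1 = -3.846 - 0.1*-15.384 = -2.3076
Step 2: grad_x = 2*4*-0.8875 = -7.1003, grad_y = 2*2*-2.3076 = -9.2304
  x_2 = -0.8875 - 0.1*-7.1003 = -0.1775
  y_2 = -2.3076 - 0.1*-9.2304 = -1.3846
Step 3: grad_x = 2*4*-0.1775 = -1.4201, grad_y = 2*2*-1.3846 = -5.5382
  x_3 = -0.1775 - 0.1*-1.4201 = -0.0355
  y_3 = -1.3846 - 0.1*-5.5382 = -0.8307
Step 4: grad_x = 2*4*-0.0355 = -0.284, grad_y = 2*2*-0.8307 = -3.3229
  x_4 = -0.0355 - 0.1*-0.284 = -0.0071
  y_4 = -0.8307 - 0.1*-3.3229 = -0.4984
Step 5: grad_x = 2*4*-0.0071 = -0.0568, grad_y = 2*2*-0.4984 = -1.9938
  x_5 = -0.0071 - 0.1*-0.0568 = -0.0014
  y_5 = -0.4984 - 0.1*-1.9938 = -0.2991
f(-0.0014, -0.2991) = 4*(-0.0014)^2 + 2*(-0.2991)^2 = 0.1789


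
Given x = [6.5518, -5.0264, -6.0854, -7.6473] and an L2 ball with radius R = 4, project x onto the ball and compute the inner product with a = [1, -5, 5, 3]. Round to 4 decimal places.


Step 1: Compute ||x|| (intermediates to 6 decimals).
||x|| = sqrt(6.5518^2 + (-5.0264)^2 + (-6.0854)^2 + (-7.6473)^2) = 12.794689
Step 2: Project.
Since ||x|| > R, scale = R/||x|| = 4/12.794689 = 0.31263, proj(x) = scale * x
proj(x) = [2.048289, -1.571403, -1.902479, -2.390775]
Step 3: Dot product.
a^T * proj(x) = 1*2.048289 - 5*(-1.571403) + 5*(-1.902479) + 3*(-2.390775) = -6.7794


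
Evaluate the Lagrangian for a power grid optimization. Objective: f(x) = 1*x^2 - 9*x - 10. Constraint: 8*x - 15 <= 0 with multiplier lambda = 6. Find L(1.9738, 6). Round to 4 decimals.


Step 1: Evaluate f(x).
f(1.9738) = 1*1.9738^2 - 9*1.9738 - 10 = -23.8683
Step 2: Evaluate g(x).
g(1.9738) = 8*1.9738 - 15 = 0.7904
Step 3: Compute Lagrangian.
L = -23.8683 + 6*0.7904 = -19.1259


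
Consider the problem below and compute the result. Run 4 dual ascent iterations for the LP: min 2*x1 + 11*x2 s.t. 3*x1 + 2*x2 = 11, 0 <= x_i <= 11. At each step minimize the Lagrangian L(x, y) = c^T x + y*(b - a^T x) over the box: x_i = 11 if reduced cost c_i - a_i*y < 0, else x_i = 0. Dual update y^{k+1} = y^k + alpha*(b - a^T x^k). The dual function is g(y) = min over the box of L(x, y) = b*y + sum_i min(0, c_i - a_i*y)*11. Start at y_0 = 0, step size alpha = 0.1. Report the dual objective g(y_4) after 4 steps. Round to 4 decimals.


Dual ascent for LP: min 2*x1 + 11*x2, 3*x1 + 2*x2 = 11, 0 <= x_i <= 11
Step 1: y^k = 0.0, reduced costs: (2.0, 11.0)
  x^k = (0.0, 0.0), subgradient = b - a^T x = 11.0
  y^{k+1} = 0.0 + 0.1*11.0 = 1.1
Step 2: y^k = 1.1, reduced costs: (-1.3, 8.8)
  x^k = (11.0, 0.0), subgradient = b - a^T x = -22.0
  y^{k+1} = 1.1 + 0.1*-22.0 = -1.1
Step 3: y^k = -1.1, reduced costs: (5.3, 13.2)
  x^k = (0.0, 0.0), subgradient = b - a^T x = 11.0
  y^{k+1} = -1.1 + 0.1*11.0 = 0.0
Step 4: y^k = 0.0, reduced costs: (2.0, 11.0)
  x^k = (0.0, 0.0), subgradient = b - a^T x = 11.0
  y^{k+1} = 0.0 + 0.1*11.0 = 1.1
Dual objective at y_4 = 1.1: reduced costs (-1.3, 8.8), box minimizer x = (11.0, 0.0)
g(y_4) = b*y + (c1 - a1*y)*x1 + (c2 - a2*y)*x2 = 11*1.1 + (-1.3)*11.0 + 8.8*0.0 = 12.1 - 14.3 + 0.0 = -2.2


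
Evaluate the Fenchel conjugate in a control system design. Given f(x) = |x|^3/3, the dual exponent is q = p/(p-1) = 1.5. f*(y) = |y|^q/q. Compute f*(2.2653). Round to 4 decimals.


The conjugate exponent q satisfies 1/p + 1/q = 1.
p = 3, so q = 3/(3 - 1) = 1.5
|y|^q = 2.2653^1.5 = 3.4095
f*(2.2653) = 3.4095 / 1.5 = 2.273


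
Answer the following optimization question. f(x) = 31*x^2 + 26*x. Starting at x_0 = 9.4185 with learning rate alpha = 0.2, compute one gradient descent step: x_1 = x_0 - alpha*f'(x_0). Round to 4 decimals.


We compute the gradient at x_0 and apply the update.
f'(x) = 62*x + 26
f'(9.4185) = 62*9.4185 + 26 = 609.947
x_1 = 9.4185 - 0.2*609.947 = -112.5709


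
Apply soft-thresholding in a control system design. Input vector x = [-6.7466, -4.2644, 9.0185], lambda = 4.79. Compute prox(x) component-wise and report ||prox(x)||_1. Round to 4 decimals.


Soft-thresholding with lambda = 4.79:
prox(-6.7466) = sign(-6.7466)*max(|-6.7466| - 4.79, 0) = -1.9566
prox(-4.2644) = sign(-4.2644)*max(|-4.2644| - 4.79, 0) = 0.0
prox(9.0185) = sign(9.0185)*max(|9.0185| - 4.79, 0) = 4.2285
prox(x) = [-1.9566, 0.0, 4.2285]
||prox(x)||_1 = 1.9566 + 0.0 + 4.2285 = 6.1851


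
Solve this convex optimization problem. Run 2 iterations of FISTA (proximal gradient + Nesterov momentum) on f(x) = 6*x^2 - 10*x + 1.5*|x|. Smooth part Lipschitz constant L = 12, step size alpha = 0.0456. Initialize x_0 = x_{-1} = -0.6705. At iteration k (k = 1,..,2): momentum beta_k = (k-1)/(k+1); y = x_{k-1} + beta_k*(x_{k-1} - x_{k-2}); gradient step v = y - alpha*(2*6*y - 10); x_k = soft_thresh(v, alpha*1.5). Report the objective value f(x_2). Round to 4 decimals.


FISTA on f(x) = 6*x^2 - 10*x + 1.5*|x|
L = 12, alpha = 0.0456
Iteration 1: beta = 0.0, y = -0.6705 + 0.0*(-0.6705 + 0.6705) = -0.6705
  grad(y) = -18.046, v = y - alpha*grad = 0.1524
  prox(v) = soft_thresh(0.1524, 0.0684) = 0.084
Iteration 2: beta = 0.3333, y = 0.084 + 0.3333*(0.084 + 0.6705) = 0.3355
  grad(y) = -5.974, v = y - alpha*grad = 0.6079
  prox(v) = soft_thresh(0.6079, 0.0684) = 0.5395
f(x_2) = 6*0.5395^2 - 10*0.5395 + 1.5*|0.5395| = -2.8394


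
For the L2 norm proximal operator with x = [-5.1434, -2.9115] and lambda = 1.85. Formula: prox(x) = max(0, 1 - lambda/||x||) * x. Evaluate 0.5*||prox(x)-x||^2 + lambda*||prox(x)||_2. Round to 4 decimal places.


Step 1: Compute ||x||.
||x|| = 5.9103
Step 2: Compute scaling factor.
scale = max(0, 1 - 1.85/5.9103) = 0.687
Step 3: prox(x) = [-3.5334, -2.0002]
||prox(x)|| = 4.0603
Step 4: Proximal objective.
0.5*||prox-x||^2 = 1.7113
lambda*||prox|| = 7.5116
Total = 9.2228


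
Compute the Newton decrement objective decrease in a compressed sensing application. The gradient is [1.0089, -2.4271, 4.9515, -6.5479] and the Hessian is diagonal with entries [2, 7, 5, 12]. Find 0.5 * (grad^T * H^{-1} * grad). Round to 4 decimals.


Step 1: H is diagonal, so H^(-1) * g = [0.5045, -0.3467, 0.9903, -0.5457].
Step 2: g^T H^(-1) g = sum_i g_i^2 / H_ii
  = (1.0089)^2/2 + (-2.4271)^2/7 + (4.9515)^2/5 + (-6.5479)^2/12
  = 0.5089 + 0.8415 + 4.9035 + 3.5729 = 9.8269
Step 3: Objective decrease = 0.5 * g^T H^(-1) g = 4.9134


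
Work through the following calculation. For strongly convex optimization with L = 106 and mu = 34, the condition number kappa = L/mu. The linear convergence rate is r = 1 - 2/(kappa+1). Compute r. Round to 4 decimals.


Step 1: Compute the condition number.
kappa = L/mu = 106/34 = 3.1176
Step 2: Compute the convergence rate.
r = 1 - 2/(kappa + 1) = 1 - 2*mu/(L + mu) = (L - mu)/(L + mu) = 72/140 = 0.5143


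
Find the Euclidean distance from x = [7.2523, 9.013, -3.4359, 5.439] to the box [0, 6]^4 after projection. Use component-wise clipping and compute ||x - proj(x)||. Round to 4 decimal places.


Project each component onto [0, 6].
clip(7.2523) = 6.0, clip(9.013) = 6.0, clip(-3.4359) = 0.0, clip(5.439) = 5.439
Projection = [6.0, 6.0, 0.0, 5.439]
Squared diffs: [1.5683, 9.0782, 11.8054, 0.0]
Distance = sqrt(22.4519) = 4.7383


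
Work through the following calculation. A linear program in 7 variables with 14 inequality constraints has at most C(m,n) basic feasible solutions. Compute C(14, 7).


Each vertex corresponds to some choice of n active constraints out of m, so the number of vertices is at most C(m, n) = m! / (n!(m-n)!).
m = 14, n = 7
Numerator: 14 * 13 * 12 * 11 * 10 * 9 * 8
Denominator: 7! = 5040
C(14, 7) = 3432


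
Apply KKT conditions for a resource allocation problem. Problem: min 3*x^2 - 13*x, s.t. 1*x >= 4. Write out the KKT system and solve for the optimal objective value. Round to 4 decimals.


Step 1: Try lambda = 0 (constraint inactive).
x_unc = 13/(2*3) = 2.1667
Check: 1*2.1667 = 2.1667 < 4 -- violated!
Step 2: Constraint must be active: 1*x = 4
x* = 4/1 = 4.0
lambda = (2*3*4.0 - 13)/1 = 11.0
Step 3: Compute optimal value.
f(x*) = 3*4.0^2 - 13*4.0 = -4.0


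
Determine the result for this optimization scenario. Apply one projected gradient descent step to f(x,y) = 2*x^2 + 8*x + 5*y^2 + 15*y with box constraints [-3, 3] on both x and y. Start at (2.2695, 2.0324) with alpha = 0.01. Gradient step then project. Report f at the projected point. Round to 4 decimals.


Step 1: Compute gradient at (2.2695, 2.0324).
grad_x = 2*2*2.2695 + 8 = 17.078
grad_y = 2*5*2.0324 + 15 = 35.324
Step 2: Gradient step.
x_raw = 2.2695 - 0.01*17.078 = 2.0987
y_raw = 2.0324 - 0.01*35.324 = 1.6792
Step 3: Project onto [-3, 3].
x_proj = clip(2.0987) = 2.0987
y_proj = clip(1.6792) = 1.6792
Step 4: Evaluate f.
f(2.0987, 1.6792) = 64.8843


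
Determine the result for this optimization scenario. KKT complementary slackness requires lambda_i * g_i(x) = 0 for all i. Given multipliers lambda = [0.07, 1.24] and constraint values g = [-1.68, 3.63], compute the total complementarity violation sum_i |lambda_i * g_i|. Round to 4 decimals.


KKT complementary slackness check:
lambda_1 * g_1 = 0.07 * -1.68 = -0.1176
lambda_2 * g_2 = 1.24 * 3.63 = 4.5012
Total violation = 0.1176 + 4.5012 = 4.6188


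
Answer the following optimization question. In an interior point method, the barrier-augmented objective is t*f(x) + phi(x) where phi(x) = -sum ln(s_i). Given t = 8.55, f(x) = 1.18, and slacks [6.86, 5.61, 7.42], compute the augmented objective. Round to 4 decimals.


Step 1: Compute log-barrier.
ln values: [1.9257, 1.7246, 2.0042]
phi = -(1.9257 + 1.7246 + 2.0042) = -5.6544
Step 2: Compute augmented objective.
t*f(x) = 8.55*1.18 = 10.089
Total = 10.089 - 5.6544 = 4.4346


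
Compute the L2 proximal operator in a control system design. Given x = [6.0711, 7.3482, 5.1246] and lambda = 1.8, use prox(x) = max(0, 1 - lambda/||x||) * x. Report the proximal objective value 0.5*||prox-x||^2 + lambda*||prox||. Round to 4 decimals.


Step 1: Compute ||x||.
||x|| = 10.822
Step 2: Compute scaling factor.
scale = max(0, 1 - 1.8/10.822) = 0.8337
Step 3: prox(x) = [5.0613, 6.126, 4.2722]
||prox(x)|| = 9.022
Step 4: Proximal objective.
0.5*||prox-x||^2 = 1.62
lambda*||prox|| = 16.2396
Total = 17.8596


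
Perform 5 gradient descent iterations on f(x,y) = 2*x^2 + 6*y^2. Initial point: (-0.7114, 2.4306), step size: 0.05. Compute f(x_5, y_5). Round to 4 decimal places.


Gradient descent on f(x,y) = 2*x^2 + 6*y^2.
Starting point: (-0.7114, 2.4306), alpha = 0.05
Step 1: grad_x = 2*2*-0.7114 = -2.8456, grad_y = 2*6*2.4306 = 29.1672
  x_1 = -0.7114 - 0.05*-2.8456 = -0.5691
  y_1 = 2.4306 - 0.05*29.1672 = 0.9722
Step 2: grad_x = 2*2*-0.5691 = -2.2765, grad_y = 2*6*0.9722 = 11.6669
  x_2 = -0.5691 - 0.05*-2.2765 = -0.4553
  y_2 = 0.9722 - 0.05*11.6669 = 0.3889
Step 3: grad_x = 2*2*-0.4553 = -1.8212, grad_y = 2*6*0.3889 = 4.6668
  x_3 = -0.4553 - 0.05*-1.8212 = -0.3642
  y_3 = 0.3889 - 0.05*4.6668 = 0.1556
Step 4: grad_x = 2*2*-0.3642 = -1.4569, grad_y = 2*6*0.1556 = 1.8667
  x_4 = -0.3642 - 0.05*-1.4569 = -0.2914
  y_4 = 0.1556 - 0.05*1.8667 = 0.0622
Step 5: grad_x = 2*2*-0.2914 = -1.1656, grad_y = 2*6*0.0622 = 0.7467
  x_5 = -0.2914 - 0.05*-1.1656 = -0.2331
  y_5 = 0.0622 - 0.05*0.7467 = 0.0249
f(-0.2331, 0.0249) = 2*(-0.2331)^2 + 6*0.0249^2 = 0.1124


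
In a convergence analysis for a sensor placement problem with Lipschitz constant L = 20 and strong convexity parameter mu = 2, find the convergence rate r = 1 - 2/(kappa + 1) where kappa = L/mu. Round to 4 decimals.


Step 1: Compute the condition number.
kappa = L/mu = 20/2 = 10.0
Step 2: Compute the convergence rate.
r = 1 - 2/(kappa + 1) = 1 - 2*mu/(L + mu) = (L - mu)/(L + mu) = 18/22 = 0.8182


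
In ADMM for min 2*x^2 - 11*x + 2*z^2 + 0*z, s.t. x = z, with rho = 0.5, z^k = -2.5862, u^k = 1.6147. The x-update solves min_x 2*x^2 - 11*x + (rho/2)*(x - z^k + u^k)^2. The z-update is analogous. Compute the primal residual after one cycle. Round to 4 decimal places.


ADMM iteration with rho = 0.5, z^k = -2.5862, u^k = 1.6147
Step 1: x-update.
Minimize 2*x^2 - 11*x + (0.5/2)*(x + 2.5862 + 1.6147)^2
FOC: (2*2 + 0.5)*x = 11 + 0.5*(-2.5862 - 1.6147)
x^{k+1} = 1.9777
Step 2: z-update.
Minimize 2*z^2 + 0*z + (0.5/2)*(1.9777 - z + 1.6147)^2
FOC: (2*2 + 0.5)*z = 0 + 0.5*(1.9777 + 1.6147)
z^{k+1} = 0.3992
Step 3: u-update.
u^{k+1} = 1.6147 + 1.9777 - 0.3992 = 3.1932
Step 4: Primal residual = |1.9777 - 0.3992| = 1.5785


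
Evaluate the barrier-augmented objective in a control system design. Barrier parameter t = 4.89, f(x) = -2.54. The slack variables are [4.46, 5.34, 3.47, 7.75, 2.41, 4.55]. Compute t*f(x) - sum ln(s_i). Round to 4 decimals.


Step 1: Compute log-barrier.
ln values: [1.4951, 1.6752, 1.2442, 2.0477, 0.8796, 1.5151]
phi = -(1.4951 + 1.6752 + 1.2442 + 2.0477 + 0.8796 + 1.5151) = -8.857
Step 2: Compute augmented objective.
t*f(x) = 4.89*-2.54 = -12.4206
Total = -12.4206 - 8.857 = -21.2776


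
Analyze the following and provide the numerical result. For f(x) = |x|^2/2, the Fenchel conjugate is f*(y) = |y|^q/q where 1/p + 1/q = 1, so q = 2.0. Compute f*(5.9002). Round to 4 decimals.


The conjugate exponent q satisfies 1/p + 1/q = 1.
p = 2, so q = 2/(2 - 1) = 2.0
|y|^q = 5.9002^2.0 = 34.8124
f*(5.9002) = 34.8124 / 2.0 = 17.4062


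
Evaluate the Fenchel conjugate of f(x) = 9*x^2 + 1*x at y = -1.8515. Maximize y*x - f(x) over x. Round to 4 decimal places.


f*(y) = sup_x {y*x - a*x^2 - b*x} = sup_x {(y-b)*x - a*x^2}
FOC: (y - b) - 2a*x = 0 => x* = (y - b)/(2a)
x* = (-1.8515 - 1)/(2*9) = -0.1584
f*(-1.8515) = (y-b)^2/(4a) = (-1.8515 - 1)^2/(4*9)
= 8.1311/36 = 0.2259


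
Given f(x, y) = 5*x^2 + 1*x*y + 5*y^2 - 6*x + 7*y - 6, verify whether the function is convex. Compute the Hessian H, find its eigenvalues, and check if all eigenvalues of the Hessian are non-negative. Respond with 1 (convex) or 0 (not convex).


The Hessian of f(x,y) = 5*x^2 + 1*x*y + 5*y^2 - 6*x + 7*y - 6 is:
H = [[10, 1], [1, 10]]
Trace = 10 + 10 = 20
Determinant = 10*10 - (1)^2 = 99
Discriminant = (20)^2 - 4*99 = 4.0
Eigenvalues: lambda_1 = 9.0, lambda_2 = 11.0
The function is convex.

1


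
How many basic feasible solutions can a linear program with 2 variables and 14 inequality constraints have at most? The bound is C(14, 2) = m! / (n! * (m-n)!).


Each vertex corresponds to some choice of n active constraints out of m, so the number of vertices is at most C(m, n) = m! / (n!(m-n)!).
m = 14, n = 2
Numerator: 14 * 13
Denominator: 2! = 2
C(14, 2) = 91


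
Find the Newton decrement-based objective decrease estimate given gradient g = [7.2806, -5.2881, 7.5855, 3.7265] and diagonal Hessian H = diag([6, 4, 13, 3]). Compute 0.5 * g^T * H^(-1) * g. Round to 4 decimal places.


Step 1: H is diagonal, so H^(-1) * g = [1.2134, -1.322, 0.5835, 1.2422].
Step 2: g^T H^(-1) g = sum_i g_i^2 / H_ii
  = (7.2806)^2/6 + (-5.2881)^2/4 + (7.5855)^2/13 + (3.7265)^2/3
  = 8.8345 + 6.991 + 4.4261 + 4.6289 = 24.8806
Step 3: Objective decrease = 0.5 * g^T H^(-1) g = 12.4403


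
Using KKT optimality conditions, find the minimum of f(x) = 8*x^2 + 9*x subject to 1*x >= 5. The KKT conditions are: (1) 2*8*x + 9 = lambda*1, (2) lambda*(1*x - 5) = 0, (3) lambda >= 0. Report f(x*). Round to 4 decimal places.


Step 1: Try lambda = 0 (constraint inactive).
x_unc = -9/(2*8) = -0.5625
Check: 1*-0.5625 = -0.5625 < 5 -- violated!
Step 2: Constraint must be active: 1*x = 5
x* = 5/1 = 5.0
lambda = (2*8*5.0 + 9)/1 = 89.0
Step 3: Compute optimal value.
f(x*) = 8*5.0^2 + 9*5.0 = 245.0


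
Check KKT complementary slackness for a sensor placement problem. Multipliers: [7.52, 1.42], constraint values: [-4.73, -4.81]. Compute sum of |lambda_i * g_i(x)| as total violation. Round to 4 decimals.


KKT complementary slackness check:
lambda_1 * g_1 = 7.52 * -4.73 = -35.5696
lambda_2 * g_2 = 1.42 * -4.81 = -6.8302
Total violation = 35.5696 + 6.8302 = 42.3998


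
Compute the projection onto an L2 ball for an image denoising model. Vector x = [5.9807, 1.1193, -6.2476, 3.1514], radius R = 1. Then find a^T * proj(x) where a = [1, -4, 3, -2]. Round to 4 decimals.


Step 1: Compute ||x|| (intermediates to 6 decimals).
||x|| = sqrt(5.9807^2 + 1.1193^2 + (-6.2476)^2 + 3.1514^2) = 9.272833
Step 2: Project.
Since ||x|| > R, scale = R/||x|| = 1/9.272833 = 0.107842, proj(x) = scale * x
proj(x) = [0.644971, 0.120708, -0.673754, 0.339853]
Step 3: Dot product.
a^T * proj(x) = 1*0.644971 - 4*0.120708 + 3*(-0.673754) - 2*0.339853 = -2.5388


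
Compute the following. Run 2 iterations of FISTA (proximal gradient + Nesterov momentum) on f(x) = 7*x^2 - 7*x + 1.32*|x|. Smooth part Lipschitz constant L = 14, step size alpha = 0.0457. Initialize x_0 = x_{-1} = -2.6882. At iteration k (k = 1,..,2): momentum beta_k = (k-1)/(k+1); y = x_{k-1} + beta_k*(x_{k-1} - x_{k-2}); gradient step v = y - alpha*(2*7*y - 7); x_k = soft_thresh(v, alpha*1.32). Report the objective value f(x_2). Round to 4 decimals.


FISTA on f(x) = 7*x^2 - 7*x + 1.32*|x|
L = 14, alpha = 0.0457
Iteration 1: beta = 0.0, y = -2.6882 + 0.0*(-2.6882 + 2.6882) = -2.6882
  grad(y) = -44.6348, v = y - alpha*grad = -0.6484
  prox(v) = soft_thresh(-0.6484, 0.0603) = -0.5881
Iteration 2: beta = 0.3333, y = -0.5881 + 0.3333*(-0.5881 + 2.6882) = 0.112
  grad(y) = -5.4323, v = y - alpha*grad = 0.3602
  prox(v) = soft_thresh(0.3602, 0.0603) = 0.2999
f(x_2) = 7*0.2999^2 - 7*0.2999 + 1.32*|0.2999| = -1.0739


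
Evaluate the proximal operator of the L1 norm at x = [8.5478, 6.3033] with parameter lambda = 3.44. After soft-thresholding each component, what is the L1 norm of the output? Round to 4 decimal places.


Soft-thresholding with lambda = 3.44:
prox(8.5478) = sign(8.5478)*max(|8.5478| - 3.44, 0) = 5.1078
prox(6.3033) = sign(6.3033)*max(|6.3033| - 3.44, 0) = 2.8633
prox(x) = [5.1078, 2.8633]
||prox(x)||_1 = 5.1078 + 2.8633 = 7.9711


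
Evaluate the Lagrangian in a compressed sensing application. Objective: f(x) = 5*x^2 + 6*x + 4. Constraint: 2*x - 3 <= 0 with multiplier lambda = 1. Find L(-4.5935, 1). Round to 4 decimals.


Step 1: Evaluate f(x).
f(-4.5935) = 5*(-4.5935)^2 + 6*(-4.5935) + 4 = 81.9402
Step 2: Evaluate g(x).
g(-4.5935) = 2*-4.5935 - 3 = -12.187
Step 3: Compute Lagrangian.
L = 81.9402 + 1*-12.187 = 69.7532


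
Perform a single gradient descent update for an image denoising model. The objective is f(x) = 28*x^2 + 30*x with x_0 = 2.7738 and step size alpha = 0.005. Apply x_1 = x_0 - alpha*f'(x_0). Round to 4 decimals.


We compute the gradient at x_0 and apply the update.
f'(x) = 56*x + 30
f'(2.7738) = 56*2.7738 + 30 = 185.3328
x_1 = 2.7738 - 0.005*185.3328 = 1.8471


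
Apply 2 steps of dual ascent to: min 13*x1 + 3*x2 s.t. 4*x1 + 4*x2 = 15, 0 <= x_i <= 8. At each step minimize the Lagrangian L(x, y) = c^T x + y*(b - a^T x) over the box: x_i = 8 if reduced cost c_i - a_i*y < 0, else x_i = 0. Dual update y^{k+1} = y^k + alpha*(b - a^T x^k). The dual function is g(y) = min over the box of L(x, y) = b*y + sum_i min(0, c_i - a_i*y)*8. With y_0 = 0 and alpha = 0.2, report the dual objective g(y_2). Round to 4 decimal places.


Dual ascent for LP: min 13*x1 + 3*x2, 4*x1 + 4*x2 = 15, 0 <= x_i <= 8
Step 1: y^k = 0.0, reduced costs: (13.0, 3.0)
  x^k = (0.0, 0.0), subgradient = b - a^T x = 15.0
  y^{k+1} = 0.0 + 0.2*15.0 = 3.0
Step 2: y^k = 3.0, reduced costs: (1.0, -9.0)
  x^k = (0.0, 8.0), subgradient = b - a^T x = -17.0
  y^{k+1} = 3.0 + 0.2*-17.0 = -0.4
Dual objective at y_2 = -0.4: reduced costs (14.6, 4.6), box minimizer x = (0.0, 0.0)
g(y_2) = b*y + (c1 - a1*y)*x1 + (c2 - a2*y)*x2 = 15*(-0.4) + 14.6*0.0 + 4.6*0.0 = -6.0 + 0.0 + 0.0 = -6.0


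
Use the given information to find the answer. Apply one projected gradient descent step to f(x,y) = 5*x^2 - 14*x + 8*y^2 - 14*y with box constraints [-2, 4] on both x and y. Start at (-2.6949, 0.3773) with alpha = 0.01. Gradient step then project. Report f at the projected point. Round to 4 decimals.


Step 1: Compute gradient at (-2.6949, 0.3773).
grad_x = 2*5*-2.6949 - 14 = -40.949
grad_y = 2*8*0.3773 - 14 = -7.9632
Step 2: Gradient step.
x_raw = -2.6949 - 0.01*-40.949 = -2.2854
y_raw = 0.3773 - 0.01*-7.9632 = 0.4569
Step 3: Project onto [-2, 4].
x_proj = clip(-2.2854) = -2.0
y_proj = clip(0.4569) = 0.4569
Step 4: Evaluate f.
f(-2.0, 0.4569) = 43.2732


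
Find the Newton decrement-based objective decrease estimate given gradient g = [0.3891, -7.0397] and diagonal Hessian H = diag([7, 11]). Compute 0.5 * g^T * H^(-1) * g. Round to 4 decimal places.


Step 1: H is diagonal, so H^(-1) * g = [0.0556, -0.64].
Step 2: g^T H^(-1) g = sum_i g_i^2 / H_ii
  = (0.3891)^2/7 + (-7.0397)^2/11
  = 0.0216 + 4.5052 = 4.5268
Step 3: Objective decrease = 0.5 * g^T H^(-1) g = 2.2634


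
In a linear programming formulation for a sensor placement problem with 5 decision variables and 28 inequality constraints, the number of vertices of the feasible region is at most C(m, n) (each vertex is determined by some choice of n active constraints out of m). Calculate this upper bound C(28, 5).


Each vertex corresponds to some choice of n active constraints out of m, so the number of vertices is at most C(m, n) = m! / (n!(m-n)!).
m = 28, n = 5
Numerator: 28 * 27 * 26 * 25 * 24
Denominator: 5! = 120
C(28, 5) = 98280


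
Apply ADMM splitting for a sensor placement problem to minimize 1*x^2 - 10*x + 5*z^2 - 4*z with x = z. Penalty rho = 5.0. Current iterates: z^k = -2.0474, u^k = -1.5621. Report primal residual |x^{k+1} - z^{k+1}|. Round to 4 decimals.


ADMM iteration with rho = 5.0, z^k = -2.0474, u^k = -1.5621
Step 1: x-update.
Minimize 1*x^2 - 10*x + (5.0/2)*(x + 2.0474 - 1.5621)^2
FOC: (2*1 + 5.0)*x = 10 + 5.0*(-2.0474 + 1.5621)
x^{k+1} = 1.0819
Step 2: z-update.
Minimize 5*z^2 - 4*z + (5.0/2)*(1.0819 - z - 1.5621)^2
FOC: (2*5 + 5.0)*z = 4 + 5.0*(1.0819 - 1.5621)
z^{k+1} = 0.1066
Step 3: u-update.
u^{k+1} = -1.5621 + 1.0819 - 0.1066 = -0.5868
Step 4: Primal residual = |1.0819 - 0.1066| = 0.9753


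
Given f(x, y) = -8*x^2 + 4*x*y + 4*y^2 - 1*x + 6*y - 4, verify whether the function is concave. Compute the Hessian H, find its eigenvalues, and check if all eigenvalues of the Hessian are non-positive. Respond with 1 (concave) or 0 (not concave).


The Hessian of f(x,y) = -8*x^2 + 4*x*y + 4*y^2 - 1*x + 6*y - 4 is:
H = [[-16, 4], [4, 8]]
Trace = -16 + 8 = -8
Determinant = -16*8 - (4)^2 = -144
Discriminant = (-8)^2 - 4*-144 = 640.0
Eigenvalues: lambda_1 = -16.6491, lambda_2 = 8.6491
The function is not concave.

0


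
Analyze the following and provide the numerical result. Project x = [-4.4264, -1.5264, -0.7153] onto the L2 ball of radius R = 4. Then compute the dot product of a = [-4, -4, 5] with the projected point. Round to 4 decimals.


Step 1: Compute ||x|| (intermediates to 6 decimals).
||x|| = sqrt((-4.4264)^2 + (-1.5264)^2 + (-0.7153)^2) = 4.736514
Step 2: Project.
Since ||x|| > R, scale = R/||x|| = 4/4.736514 = 0.844503, proj(x) = scale * x
proj(x) = [-3.738108, -1.289049, -0.604073]
Step 3: Dot product.
a^T * proj(x) = -4*(-3.738108) - 4*(-1.289049) + 5*(-0.604073) = 17.0883


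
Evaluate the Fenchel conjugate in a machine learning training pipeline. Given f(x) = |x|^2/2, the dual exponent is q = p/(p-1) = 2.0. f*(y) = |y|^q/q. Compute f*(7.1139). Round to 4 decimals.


The conjugate exponent q satisfies 1/p + 1/q = 1.
p = 2, so q = 2/(2 - 1) = 2.0
|y|^q = 7.1139^2.0 = 50.6076
f*(7.1139) = 50.6076 / 2.0 = 25.3038


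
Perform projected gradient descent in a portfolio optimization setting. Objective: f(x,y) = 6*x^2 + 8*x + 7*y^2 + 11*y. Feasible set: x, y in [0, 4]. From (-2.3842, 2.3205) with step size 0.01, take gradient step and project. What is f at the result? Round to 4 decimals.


Step 1: Compute gradient at (-2.3842, 2.3205).
grad_x = 2*6*-2.3842 + 8 = -20.6104
grad_y = 2*7*2.3205 + 11 = 43.487
Step 2: Gradient step.
x_raw = -2.3842 - 0.01*-20.6104 = -2.1781
y_raw = 2.3205 - 0.01*43.487 = 1.8856
Step 3: Project onto [0, 4].
x_proj = clip(-2.1781) = 0.0
y_proj = clip(1.8856) = 1.8856
Step 4: Evaluate f.
f(0.0, 1.8856) = 45.6311


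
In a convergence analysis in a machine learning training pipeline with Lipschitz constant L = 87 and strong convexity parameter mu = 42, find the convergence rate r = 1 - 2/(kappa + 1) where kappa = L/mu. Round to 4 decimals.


Step 1: Compute the condition number.
kappa = L/mu = 87/42 = 2.0714
Step 2: Compute the convergence rate.
r = 1 - 2/(kappa + 1) = 1 - 2*mu/(L + mu) = (L - mu)/(L + mu) = 45/129 = 0.3488


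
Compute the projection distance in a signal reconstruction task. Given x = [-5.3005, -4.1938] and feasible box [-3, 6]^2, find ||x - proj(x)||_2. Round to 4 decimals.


Project each component onto [-3, 6].
clip(-5.3005) = -3.0, clip(-4.1938) = -3.0
Projection = [-3.0, -3.0]
Squared diffs: [5.2923, 1.4252]
Distance = sqrt(6.7175) = 2.5918


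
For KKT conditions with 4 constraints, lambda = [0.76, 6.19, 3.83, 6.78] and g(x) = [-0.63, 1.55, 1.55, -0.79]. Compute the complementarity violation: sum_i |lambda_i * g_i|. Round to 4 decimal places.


KKT complementary slackness check:
lambda_1 * g_1 = 0.76 * -0.63 = -0.4788
lambda_2 * g_2 = 6.19 * 1.55 = 9.5945
lambda_3 * g_3 = 3.83 * 1.55 = 5.9365
lambda_4 * g_4 = 6.78 * -0.79 = -5.3562
Total violation = 0.4788 + 9.5945 + 5.9365 + 5.3562 = 21.366


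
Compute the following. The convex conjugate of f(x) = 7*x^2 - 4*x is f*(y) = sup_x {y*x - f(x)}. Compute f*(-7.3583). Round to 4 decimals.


f*(y) = sup_x {y*x - a*x^2 - b*x} = sup_x {(y-b)*x - a*x^2}
FOC: (y - b) - 2a*x = 0 => x* = (y - b)/(2a)
x* = (-7.3583 + 4)/(2*7) = -0.2399
f*(-7.3583) = (y-b)^2/(4a) = (-7.3583 + 4)^2/(4*7)
= 11.2782/28 = 0.4028


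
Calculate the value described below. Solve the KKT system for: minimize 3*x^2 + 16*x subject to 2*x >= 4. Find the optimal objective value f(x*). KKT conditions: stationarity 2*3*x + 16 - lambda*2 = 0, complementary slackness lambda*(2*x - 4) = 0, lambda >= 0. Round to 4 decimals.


Step 1: Try lambda = 0 (constraint inactive).
x_unc = -16/(2*3) = -2.6667
Check: 2*-2.6667 = -5.3334 < 4 -- violated!
Step 2: Constraint must be active: 2*x = 4
x* = 4/2 = 2.0
lambda = (2*3*2.0 + 16)/2 = 14.0
Step 3: Compute optimal value.
f(x*) = 3*2.0^2 + 16*2.0 = 44.0


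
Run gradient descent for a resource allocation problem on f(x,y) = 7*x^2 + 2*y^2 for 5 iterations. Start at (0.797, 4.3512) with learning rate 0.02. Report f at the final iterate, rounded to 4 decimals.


Gradient descent on f(x,y) = 7*x^2 + 2*y^2.
Starting point: (0.797, 4.3512), alpha = 0.02
Step 1: grad_x = 2*7*0.797 = 11.158, grad_y = 2*2*4.3512 = 17.4048
  x_1 = 0.797 - 0.02*11.158 = 0.5738
  y_1 = 4.3512 - 0.02*17.4048 = 4.0031
Step 2: grad_x = 2*7*0.5738 = 8.0338, grad_y = 2*2*4.0031 = 16.0124
  x_2 = 0.5738 - 0.02*8.0338 = 0.4132
  y_2 = 4.0031 - 0.02*16.0124 = 3.6829
Step 3: grad_x = 2*7*0.4132 = 5.7843, grad_y = 2*2*3.6829 = 14.7314
  x_3 = 0.4132 - 0.02*5.7843 = 0.2975
  y_3 = 3.6829 - 0.02*14.7314 = 3.3882
Step 4: grad_x = 2*7*0.2975 = 4.1647, grad_y = 2*2*3.3882 = 13.5529
  x_4 = 0.2975 - 0.02*4.1647 = 0.2142
  y_4 = 3.3882 - 0.02*13.5529 = 3.1172
Step 5: grad_x = 2*7*0.2142 = 2.9986, grad_y = 2*2*3.1172 = 12.4687
  x_5 = 0.2142 - 0.02*2.9986 = 0.1542
  y_5 = 3.1172 - 0.02*12.4687 = 2.8678
f(0.1542, 2.8678) = 7*0.1542^2 + 2*2.8678^2 = 16.615


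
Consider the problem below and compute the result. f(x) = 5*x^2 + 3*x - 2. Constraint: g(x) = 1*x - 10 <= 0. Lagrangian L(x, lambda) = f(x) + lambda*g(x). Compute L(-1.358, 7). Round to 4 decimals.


Step 1: Evaluate f(x).
f(-1.358) = 5*(-1.358)^2 + 3*(-1.358) - 2 = 3.1468
Step 2: Evaluate g(x).
g(-1.358) = 1*-1.358 - 10 = -11.358
Step 3: Compute Lagrangian.
L = 3.1468 + 7*-11.358 = -76.3592


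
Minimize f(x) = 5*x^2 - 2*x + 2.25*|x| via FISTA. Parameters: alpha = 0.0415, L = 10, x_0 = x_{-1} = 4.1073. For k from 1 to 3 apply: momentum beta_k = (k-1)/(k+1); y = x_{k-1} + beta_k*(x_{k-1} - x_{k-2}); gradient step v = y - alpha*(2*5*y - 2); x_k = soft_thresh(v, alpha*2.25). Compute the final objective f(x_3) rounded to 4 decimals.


FISTA on f(x) = 5*x^2 - 2*x + 2.25*|x|
L = 10, alpha = 0.0415
Iteration 1: beta = 0.0, y = 4.1073 + 0.0*(4.1073 - 4.1073) = 4.1073
  grad(y) = 39.073, v = y - alpha*grad = 2.4858
  prox(v) = soft_thresh(2.4858, 0.0934) = 2.3924
Iteration 2: beta = 0.3333, y = 2.3924 + 0.3333*(2.3924 - 4.1073) = 1.8208
  grad(y) = 16.2076, v = y - alpha*grad = 1.1481
  prox(v) = soft_thresh(1.1481, 0.0934) = 1.0548
Iteration 3: beta = 0.5, y = 1.0548 + 0.5*(1.0548 - 2.3924) = 0.386
  grad(y) = 1.8596, v = y - alpha*grad = 0.3088
  prox(v) = soft_thresh(0.3088, 0.0934) = 0.2154
f(x_3) = 5*0.2154^2 - 2*0.2154 + 2.25*|0.2154| = 0.2859


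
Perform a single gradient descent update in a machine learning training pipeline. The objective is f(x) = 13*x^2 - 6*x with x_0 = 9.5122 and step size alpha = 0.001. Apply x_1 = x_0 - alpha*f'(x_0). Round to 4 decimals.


We compute the gradient at x_0 and apply the update.
f'(x) = 26*x - 6
f'(9.5122) = 26*9.5122 - 6 = 241.3172
x_1 = 9.5122 - 0.001*241.3172 = 9.2709


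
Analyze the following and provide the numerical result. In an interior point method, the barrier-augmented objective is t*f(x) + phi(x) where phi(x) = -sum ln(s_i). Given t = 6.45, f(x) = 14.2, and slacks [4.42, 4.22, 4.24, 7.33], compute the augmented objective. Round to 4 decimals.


Step 1: Compute log-barrier.
ln values: [1.4861, 1.4398, 1.4446, 1.992]
phi = -(1.4861 + 1.4398 + 1.4446 + 1.992) = -6.3625
Step 2: Compute augmented objective.
t*f(x) = 6.45*14.2 = 91.59
Total = 91.59 - 6.3625 = 85.2275


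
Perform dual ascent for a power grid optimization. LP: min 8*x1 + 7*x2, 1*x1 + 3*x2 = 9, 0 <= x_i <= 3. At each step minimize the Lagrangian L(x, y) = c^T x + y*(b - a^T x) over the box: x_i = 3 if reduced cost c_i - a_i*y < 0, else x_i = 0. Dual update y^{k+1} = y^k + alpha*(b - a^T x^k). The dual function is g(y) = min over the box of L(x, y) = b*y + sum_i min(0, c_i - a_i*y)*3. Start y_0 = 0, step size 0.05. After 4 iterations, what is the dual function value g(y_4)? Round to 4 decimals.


Dual ascent for LP: min 8*x1 + 7*x2, 1*x1 + 3*x2 = 9, 0 <= x_i <= 3
Step 1: y^k = 0.0, reduced costs: (8.0, 7.0)
  x^k = (0.0, 0.0), subgradient = b - a^T x = 9.0
  y^{k+1} = 0.0 + 0.05*9.0 = 0.45
Step 2: y^k = 0.45, reduced costs: (7.55, 5.65)
  x^k = (0.0, 0.0), subgradient = b - a^T x = 9.0
  y^{k+1} = 0.45 + 0.05*9.0 = 0.9
Step 3: y^k = 0.9, reduced costs: (7.1, 4.3)
  x^k = (0.0, 0.0), subgradient = b - a^T x = 9.0
  y^{k+1} = 0.9 + 0.05*9.0 = 1.35
Step 4: y^k = 1.35, reduced costs: (6.65, 2.95)
  x^k = (0.0, 0.0), subgradient = b - a^T x = 9.0
  y^{k+1} = 1.35 + 0.05*9.0 = 1.8
Dual objective at y_4 = 1.8: reduced costs (6.2, 1.6), box minimizer x = (0.0, 0.0)
g(y_4) = b*y + (c1 - a1*y)*x1 + (c2 - a2*y)*x2 = 9*1.8 + 6.2*0.0 + 1.6*0.0 = 16.2 + 0.0 + 0.0 = 16.2
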